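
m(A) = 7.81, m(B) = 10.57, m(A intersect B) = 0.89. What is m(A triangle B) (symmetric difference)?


m(A Delta B) = m(A) + m(B) - 2*m(A n B)
= 7.81 + 10.57 - 2*0.89
= 7.81 + 10.57 - 1.78
= 16.6


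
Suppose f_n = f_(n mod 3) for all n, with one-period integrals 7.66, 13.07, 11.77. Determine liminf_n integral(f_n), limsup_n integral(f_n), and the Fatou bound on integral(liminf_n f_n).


The sequence (integral(f_n)) is periodic with period 3, repeating the values 7.66, 13.07, 11.77 indefinitely.
Step 1: For a periodic sequence, every tail (a_m, a_(m+1), ...) contains all 3 period values infinitely often.
Step 2: Hence inf of every tail = min of the period values = min(7.66, 13.07, 11.77) = 7.66.
        liminf_n integral(f_n) = sup over m of (inf of tail from m) = 7.66.
Step 3: Similarly sup of every tail = max of the period values = 13.07.
        limsup_n integral(f_n) = 13.07.
Step 4: Fatou's lemma: integral(liminf_n f_n) <= liminf_n integral(f_n) = 7.66.
        So the integral of the pointwise liminf is at most 7.66.


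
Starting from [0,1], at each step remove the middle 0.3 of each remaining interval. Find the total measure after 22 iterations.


Step 1: At each step, fraction remaining = 1 - 0.3 = 0.7
Step 2: After 22 steps, measure = (0.7)^22
Result = 3.909821e-04


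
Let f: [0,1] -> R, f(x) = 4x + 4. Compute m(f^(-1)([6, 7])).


f^(-1)([6, 7]) = {x : 6 <= 4x + 4 <= 7}
Solving: (6 - 4)/4 <= x <= (7 - 4)/4
= [0.5, 0.75]
Intersecting with [0,1]: [0.5, 0.75]
Measure = 0.75 - 0.5 = 0.25


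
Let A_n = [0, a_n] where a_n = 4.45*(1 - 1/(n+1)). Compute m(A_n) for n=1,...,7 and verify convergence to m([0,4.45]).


By continuity of measure from below: if A_n increases to A, then m(A_n) -> m(A).
Here A = [0, 4.45], so m(A) = 4.45
Step 1: a_1 = 4.45*(1 - 1/2) = 2.225, m(A_1) = 2.225
Step 2: a_2 = 4.45*(1 - 1/3) = 2.9667, m(A_2) = 2.9667
Step 3: a_3 = 4.45*(1 - 1/4) = 3.3375, m(A_3) = 3.3375
Step 4: a_4 = 4.45*(1 - 1/5) = 3.56, m(A_4) = 3.56
Step 5: a_5 = 4.45*(1 - 1/6) = 3.7083, m(A_5) = 3.7083
Step 6: a_6 = 4.45*(1 - 1/7) = 3.8143, m(A_6) = 3.8143
Step 7: a_7 = 4.45*(1 - 1/8) = 3.8938, m(A_7) = 3.8938
Limit: m(A_n) -> m([0,4.45]) = 4.45


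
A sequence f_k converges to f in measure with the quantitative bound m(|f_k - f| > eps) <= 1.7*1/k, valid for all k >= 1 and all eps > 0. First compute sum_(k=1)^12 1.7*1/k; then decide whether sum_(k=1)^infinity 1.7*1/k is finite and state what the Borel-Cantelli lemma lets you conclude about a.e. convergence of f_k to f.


Step 1: List the terms 1.7*1/k for k = 1 to 12:
  k=1: 1.7
  k=2: 0.85
  k=3: 0.566667
  k=4: 0.425
  k=5: 0.34
  k=6: 0.283333
  k=7: 0.242857
  k=8: 0.2125
  k=9: 0.188889
  k=10: 0.17
  k=11: 0.154545
  k=12: 0.141667
Step 2: Partial sum = 1.7 + 0.85 + 0.566667 + 0.425 + 0.34 + 0.283333 + 0.242857 + 0.2125 + 0.188889 + 0.17 + 0.154545 + 0.141667
     = 5.275458
Step 3: The full series sum_(k>=1) 1.7*1/k diverges (harmonic series, p = 1; a nonzero constant multiple of a divergent series diverges).
Step 4: The (first) Borel-Cantelli lemma requires a summable sequence of measures, so it does not apply here;
        from this bound alone no conclusion about a.e. convergence can be drawn (convergence in measure still
        gives an a.e.-convergent subsequence, but not a.e. convergence of the whole sequence).
Conclusion: series diverges; Borel-Cantelli is inconclusive about a.e. convergence of f_k.


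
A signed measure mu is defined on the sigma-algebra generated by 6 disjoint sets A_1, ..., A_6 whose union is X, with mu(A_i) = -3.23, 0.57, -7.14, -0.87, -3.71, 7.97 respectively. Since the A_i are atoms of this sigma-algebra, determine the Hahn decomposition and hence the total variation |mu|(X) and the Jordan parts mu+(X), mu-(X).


Step 1: Every measurable set is a union of atoms (the cells / points), so a Hahn decomposition is
  obtained by grouping atoms by sign: P = union of atoms with mu > 0, N = union of the remaining atoms.
  Atoms in P (indices): 2, 6;  atoms in N (indices): 1, 3, 4, 5
  Positive values: 0.57, 7.97
  Negative values: -3.23, -7.14, -0.87, -3.71
Step 2: mu+(X) = mu(P) = sum of positive atom values = 8.54
Step 3: mu-(X) = -mu(N) = sum of |negative atom values| = 14.95
Step 4: |mu|(X) = mu+(X) + mu-(X) = 8.54 + 14.95 = 23.49


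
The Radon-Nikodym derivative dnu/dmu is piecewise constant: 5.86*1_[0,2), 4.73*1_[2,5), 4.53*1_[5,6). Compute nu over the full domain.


Integrate each piece of the Radon-Nikodym derivative:
Step 1: integral_0^2 5.86 dx = 5.86*(2-0) = 5.86*2 = 11.72
Step 2: integral_2^5 4.73 dx = 4.73*(5-2) = 4.73*3 = 14.19
Step 3: integral_5^6 4.53 dx = 4.53*(6-5) = 4.53*1 = 4.53
Total: 11.72 + 14.19 + 4.53 = 30.44


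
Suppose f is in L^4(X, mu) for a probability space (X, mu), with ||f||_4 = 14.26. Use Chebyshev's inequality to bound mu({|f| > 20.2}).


Chebyshev/Markov inequality: mu(|f| > eps) <= (||f||_p / eps)^p
Step 1: ||f||_4 / eps = 14.26 / 20.2 = 0.705941
Step 2: Raise to power p = 4:
  (0.705941)^4 = 0.248355
Step 3: Therefore mu(|f| > 20.2) <= 0.248355


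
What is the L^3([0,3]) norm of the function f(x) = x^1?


Step 1: ||f||_3 = (integral_0^3 |x^1|^3 dx)^(1/3)
     = (integral_0^3 x^3 dx)^(1/3)
Step 2: integral_0^3 x^3 dx = [x^4/(4)] from 0 to 3 = 3^4/4
     = 81/4 = 20.25
Step 3: ||f||_3 = (20.25)^(1/3) = 2.725681


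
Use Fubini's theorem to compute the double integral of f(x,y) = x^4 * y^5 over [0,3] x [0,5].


By Fubini's theorem, the double integral factors as a product of single integrals:
Step 1: integral_0^3 x^4 dx = [x^5/5] from 0 to 3
     = 3^5/5 = 48.6
Step 2: integral_0^5 y^5 dy = [y^6/6] from 0 to 5
     = 5^6/6 = 2604.166667
Step 3: Double integral = 48.6 * 2604.166667 = 126562.5


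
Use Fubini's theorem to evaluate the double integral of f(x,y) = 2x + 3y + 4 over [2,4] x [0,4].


By Fubini, integrate in x first, then y.
Step 1: Fix y, integrate over x in [2,4]:
  integral(2x + 3y + 4, x=2..4)
  = 2*(4^2 - 2^2)/2 + (3y + 4)*(4 - 2)
  = 12 + (3y + 4)*2
  = 12 + 6y + 8
  = 20 + 6y
Step 2: Integrate over y in [0,4]:
  integral(20 + 6y, y=0..4)
  = 20*4 + 6*(4^2 - 0^2)/2
  = 80 + 48
  = 128


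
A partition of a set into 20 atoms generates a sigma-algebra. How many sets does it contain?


Each element of the sigma-algebra is a union of some subset of the 20 atoms.
The number of such subsets is 2^20 = 1048576.


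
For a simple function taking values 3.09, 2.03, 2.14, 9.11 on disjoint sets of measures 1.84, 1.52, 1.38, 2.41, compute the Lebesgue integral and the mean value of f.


Step 1: Integral = sum(value_i * measure_i)
= 3.09*1.84 + 2.03*1.52 + 2.14*1.38 + 9.11*2.41
= 5.6856 + 3.0856 + 2.9532 + 21.9551
= 33.6795
Step 2: Total measure of domain = 1.84 + 1.52 + 1.38 + 2.41 = 7.15
Step 3: Average value = 33.6795 / 7.15 = 4.71042


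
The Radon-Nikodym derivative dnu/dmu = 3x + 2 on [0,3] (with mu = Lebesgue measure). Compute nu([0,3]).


nu(A) = integral_A (dnu/dmu) dmu = integral_0^3 (3x + 2) dx
Step 1: Antiderivative F(x) = (3/2)x^2 + 2x
Step 2: F(3) = (3/2)*3^2 + 2*3 = 13.5 + 6 = 19.5
Step 3: F(0) = (3/2)*0^2 + 2*0 = 0.0 + 0 = 0.0
Step 4: nu([0,3]) = F(3) - F(0) = 19.5 - 0.0 = 19.5


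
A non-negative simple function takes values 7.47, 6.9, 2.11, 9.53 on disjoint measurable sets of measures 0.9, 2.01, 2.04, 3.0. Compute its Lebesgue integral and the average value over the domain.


Step 1: Integral = sum(value_i * measure_i)
= 7.47*0.9 + 6.9*2.01 + 2.11*2.04 + 9.53*3.0
= 6.723 + 13.869 + 4.3044 + 28.59
= 53.4864
Step 2: Total measure of domain = 0.9 + 2.01 + 2.04 + 3.0 = 7.95
Step 3: Average value = 53.4864 / 7.95 = 6.727849


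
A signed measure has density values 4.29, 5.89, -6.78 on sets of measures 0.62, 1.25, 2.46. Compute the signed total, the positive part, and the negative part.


Step 1: Compute signed measure on each set:
  Set 1: 4.29 * 0.62 = 2.6598
  Set 2: 5.89 * 1.25 = 7.3625
  Set 3: -6.78 * 2.46 = -16.6788
Step 2: Total signed measure = (2.6598) + (7.3625) + (-16.6788)
     = -6.6565
Step 3: Positive part mu+(X) = sum of positive contributions = 10.0223
Step 4: Negative part mu-(X) = |sum of negative contributions| = 16.6788


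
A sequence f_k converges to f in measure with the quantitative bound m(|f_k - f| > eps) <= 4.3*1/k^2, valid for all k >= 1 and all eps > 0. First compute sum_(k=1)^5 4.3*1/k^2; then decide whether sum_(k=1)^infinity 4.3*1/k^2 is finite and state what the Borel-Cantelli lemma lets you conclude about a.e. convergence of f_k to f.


Step 1: List the terms 4.3*1/k^2 for k = 1 to 5:
  k=1: 4.3
  k=2: 1.075
  k=3: 0.477778
  k=4: 0.26875
  k=5: 0.172
Step 2: Partial sum = 4.3 + 1.075 + 0.477778 + 0.26875 + 0.172
     = 6.293528
Step 3: The full series sum_(k>=1) 4.3*1/k^2 converges (p-series with p = 2 > 1; a constant multiple of a convergent series converges).
Step 4: Fix eps > 0. Since sum_k m(|f_k - f| > eps) < infinity, the Borel-Cantelli lemma gives
        m(limsup_k {|f_k - f| > eps}) = 0, i.e. for a.e. x, |f_k(x) - f(x)| <= eps for all large k.
        Applying this with eps = 1/j for j = 1, 2, ... and intersecting the countably many full-measure sets,
        for a.e. x we get limsup_k |f_k(x) - f(x)| <= 1/j for every j, hence f_k -> f almost everywhere.
Conclusion: series converges; Borel-Cantelli yields f_k -> f a.e.


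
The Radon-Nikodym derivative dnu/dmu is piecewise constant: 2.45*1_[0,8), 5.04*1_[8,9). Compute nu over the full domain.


Integrate each piece of the Radon-Nikodym derivative:
Step 1: integral_0^8 2.45 dx = 2.45*(8-0) = 2.45*8 = 19.6
Step 2: integral_8^9 5.04 dx = 5.04*(9-8) = 5.04*1 = 5.04
Total: 19.6 + 5.04 = 24.64


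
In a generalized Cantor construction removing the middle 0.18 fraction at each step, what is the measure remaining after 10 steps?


Step 1: At each step, fraction remaining = 1 - 0.18 = 0.82
Step 2: After 10 steps, measure = (0.82)^10
Result = 0.137448


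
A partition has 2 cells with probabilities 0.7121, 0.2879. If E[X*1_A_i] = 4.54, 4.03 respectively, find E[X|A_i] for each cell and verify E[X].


For each cell A_i: E[X|A_i] = E[X*1_A_i] / P(A_i)
Step 1: E[X|A_1] = 4.54 / 0.7121 = 6.375509
Step 2: E[X|A_2] = 4.03 / 0.2879 = 13.997916
Verification: E[X] = sum E[X*1_A_i] = 4.54 + 4.03 = 8.57


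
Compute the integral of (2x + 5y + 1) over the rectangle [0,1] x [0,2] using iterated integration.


By Fubini, integrate in x first, then y.
Step 1: Fix y, integrate over x in [0,1]:
  integral(2x + 5y + 1, x=0..1)
  = 2*(1^2 - 0^2)/2 + (5y + 1)*(1 - 0)
  = 1 + (5y + 1)*1
  = 1 + 5y + 1
  = 2 + 5y
Step 2: Integrate over y in [0,2]:
  integral(2 + 5y, y=0..2)
  = 2*2 + 5*(2^2 - 0^2)/2
  = 4 + 10
  = 14


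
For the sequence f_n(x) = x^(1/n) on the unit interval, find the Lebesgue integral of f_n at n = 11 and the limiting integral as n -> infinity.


At n = 11: f_11(x) = x^(1/11).
Step 1: integral(x^(1/11), 0, 1) = [x^(1/11+1) / (1/11+1)] from 0 to 1
     = 1 / (1/11 + 1) = 1 / ((11+1)/11) = 11/(11+1)
     = 11/12 = 0.916667
Step 2: As n -> infinity, f_n(x) = x^(1/n) -> 1 for x in (0,1], and f_n is increasing in n.
By MCT, lim_n integral(f_n) = integral(lim_n f_n) = integral(1, 0, 1) = 1.
Step 3: Verify convergence: 11/12 = 0.916667 -> 1


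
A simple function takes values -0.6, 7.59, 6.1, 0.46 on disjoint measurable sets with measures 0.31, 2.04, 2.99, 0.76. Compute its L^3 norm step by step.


Step 1: Compute |f_i|^3 for each value:
  |-0.6|^3 = 0.216
  |7.59|^3 = 437.245479
  |6.1|^3 = 226.981
  |0.46|^3 = 0.097336
Step 2: Multiply by measures and sum:
  0.216 * 0.31 = 0.06696
  437.245479 * 2.04 = 891.980777
  226.981 * 2.99 = 678.67319
  0.097336 * 0.76 = 0.073975
Sum = 0.06696 + 891.980777 + 678.67319 + 0.073975 = 1570.794903
Step 3: Take the p-th root:
||f||_3 = (1570.794903)^(1/3) = 11.62447


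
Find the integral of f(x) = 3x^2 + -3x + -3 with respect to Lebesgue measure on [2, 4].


The Lebesgue integral of a Riemann-integrable function agrees with the Riemann integral.
Antiderivative F(x) = (3/3)x^3 + (-3/2)x^2 + -3x
F(4) = (3/3)*4^3 + (-3/2)*4^2 + -3*4
     = (3/3)*64 + (-3/2)*16 + -3*4
     = 64 + -24 + -12
     = 28
F(2) = -4
Integral = F(4) - F(2) = 28 - -4 = 32


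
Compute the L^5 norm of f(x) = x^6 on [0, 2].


Step 1: ||f||_5 = (integral_0^2 |x^6|^5 dx)^(1/5)
     = (integral_0^2 x^30 dx)^(1/5)
Step 2: integral_0^2 x^30 dx = [x^31/(31)] from 0 to 2 = 2^31/31
     = 2147483648/31 = 6.927367e+07
Step 3: ||f||_5 = (6.927367e+07)^(1/5) = 36.992496


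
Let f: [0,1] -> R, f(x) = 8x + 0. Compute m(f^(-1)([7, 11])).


f^(-1)([7, 11]) = {x : 7 <= 8x + 0 <= 11}
Solving: (7 - 0)/8 <= x <= (11 - 0)/8
= [0.875, 1.375]
Intersecting with [0,1]: [0.875, 1]
Measure = 1 - 0.875 = 0.125


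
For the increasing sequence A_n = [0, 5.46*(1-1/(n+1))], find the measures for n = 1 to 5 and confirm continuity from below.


By continuity of measure from below: if A_n increases to A, then m(A_n) -> m(A).
Here A = [0, 5.46], so m(A) = 5.46
Step 1: a_1 = 5.46*(1 - 1/2) = 2.73, m(A_1) = 2.73
Step 2: a_2 = 5.46*(1 - 1/3) = 3.64, m(A_2) = 3.64
Step 3: a_3 = 5.46*(1 - 1/4) = 4.095, m(A_3) = 4.095
Step 4: a_4 = 5.46*(1 - 1/5) = 4.368, m(A_4) = 4.368
Step 5: a_5 = 5.46*(1 - 1/6) = 4.55, m(A_5) = 4.55
Limit: m(A_n) -> m([0,5.46]) = 5.46


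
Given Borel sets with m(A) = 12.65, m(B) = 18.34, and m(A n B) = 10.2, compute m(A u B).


By inclusion-exclusion: m(A u B) = m(A) + m(B) - m(A n B)
= 12.65 + 18.34 - 10.2
= 20.79


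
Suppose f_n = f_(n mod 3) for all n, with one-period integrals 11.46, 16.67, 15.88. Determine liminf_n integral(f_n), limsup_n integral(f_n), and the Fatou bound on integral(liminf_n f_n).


The sequence (integral(f_n)) is periodic with period 3, repeating the values 11.46, 16.67, 15.88 indefinitely.
Step 1: For a periodic sequence, every tail (a_m, a_(m+1), ...) contains all 3 period values infinitely often.
Step 2: Hence inf of every tail = min of the period values = min(11.46, 16.67, 15.88) = 11.46.
        liminf_n integral(f_n) = sup over m of (inf of tail from m) = 11.46.
Step 3: Similarly sup of every tail = max of the period values = 16.67.
        limsup_n integral(f_n) = 16.67.
Step 4: Fatou's lemma: integral(liminf_n f_n) <= liminf_n integral(f_n) = 11.46.
        So the integral of the pointwise liminf is at most 11.46.


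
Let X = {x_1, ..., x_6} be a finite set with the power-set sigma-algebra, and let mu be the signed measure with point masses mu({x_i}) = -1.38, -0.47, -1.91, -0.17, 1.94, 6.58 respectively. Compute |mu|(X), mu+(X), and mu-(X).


Step 1: Every measurable set is a union of atoms (the cells / points), so a Hahn decomposition is
  obtained by grouping atoms by sign: P = union of atoms with mu > 0, N = union of the remaining atoms.
  Atoms in P (indices): 5, 6;  atoms in N (indices): 1, 2, 3, 4
  Positive values: 1.94, 6.58
  Negative values: -1.38, -0.47, -1.91, -0.17
Step 2: mu+(X) = mu(P) = sum of positive atom values = 8.52
Step 3: mu-(X) = -mu(N) = sum of |negative atom values| = 3.93
Step 4: |mu|(X) = mu+(X) + mu-(X) = 8.52 + 3.93 = 12.45


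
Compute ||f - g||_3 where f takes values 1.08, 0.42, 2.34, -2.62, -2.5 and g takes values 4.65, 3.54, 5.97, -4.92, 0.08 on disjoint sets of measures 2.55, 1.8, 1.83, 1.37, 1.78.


Step 1: Compute differences f_i - g_i:
  1.08 - 4.65 = -3.57
  0.42 - 3.54 = -3.12
  2.34 - 5.97 = -3.63
  -2.62 - -4.92 = 2.3
  -2.5 - 0.08 = -2.58
Step 2: Compute |diff|^3 * measure for each set:
  |-3.57|^3 * 2.55 = 45.499293 * 2.55 = 116.023197
  |-3.12|^3 * 1.8 = 30.371328 * 1.8 = 54.66839
  |-3.63|^3 * 1.83 = 47.832147 * 1.83 = 87.532829
  |2.3|^3 * 1.37 = 12.167 * 1.37 = 16.66879
  |-2.58|^3 * 1.78 = 17.173512 * 1.78 = 30.568851
Step 3: Sum = 305.462058
Step 4: ||f-g||_3 = (305.462058)^(1/3) = 6.734713


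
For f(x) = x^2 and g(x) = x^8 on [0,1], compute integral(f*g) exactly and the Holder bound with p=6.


Step 1: Exact integral of f*g = integral(x^10, 0, 1) = 1/11
     = 0.090909
Step 2: Holder bound with p=6, q=1.2:
  ||f||_p = (integral x^12 dx)^(1/6) = (1/13)^(1/6) = 0.652143
  ||g||_q = (integral x^9.6 dx)^(1/1.2) = (1/10.6)^(1/1.2) = 0.139823
Step 3: Holder bound = ||f||_p * ||g||_q = 0.652143 * 0.139823 = 0.091185
Verification: 0.090909 <= 0.091185 (Holder holds)


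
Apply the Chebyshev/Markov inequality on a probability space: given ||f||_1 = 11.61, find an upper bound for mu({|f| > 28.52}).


Chebyshev/Markov inequality: mu(|f| > eps) <= (||f||_p / eps)^p
Step 1: ||f||_1 / eps = 11.61 / 28.52 = 0.407083
Step 2: Raise to power p = 1:
  (0.407083)^1 = 0.407083
Step 3: Therefore mu(|f| > 28.52) <= 0.407083


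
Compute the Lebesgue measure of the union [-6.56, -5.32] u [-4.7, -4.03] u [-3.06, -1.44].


For pairwise disjoint intervals, m(union) = sum of lengths.
= (-5.32 - -6.56) + (-4.03 - -4.7) + (-1.44 - -3.06)
= 1.24 + 0.67 + 1.62
= 3.53


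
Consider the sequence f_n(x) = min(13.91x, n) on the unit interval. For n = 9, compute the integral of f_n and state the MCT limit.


f(x) = 13.91x on [0,1]; f_n(x) = min(13.91x, n). At n = 9:
Step 1: f(x) reaches 9 at x = 9/13.91 = 0.647017
Step 2: integral(f_9) = integral(13.91x, 0, 0.647017) + integral(9, 0.647017, 1)
       = 13.91*0.647017^2/2 + 9*(1 - 0.647017)
       = 2.911574 + 3.176851
       = 6.088426
Step 3: As n -> infinity, f_n increases to f, so by MCT integral(f_n) -> integral(f) = 13.91/2 = 6.955.
Convergence: integral(f_9) = 6.088426 -> 6.955 as n -> infinity


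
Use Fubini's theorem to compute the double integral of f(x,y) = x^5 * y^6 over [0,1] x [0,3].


By Fubini's theorem, the double integral factors as a product of single integrals:
Step 1: integral_0^1 x^5 dx = [x^6/6] from 0 to 1
     = 1^6/6 = 0.166667
Step 2: integral_0^3 y^6 dy = [y^7/7] from 0 to 3
     = 3^7/7 = 312.428571
Step 3: Double integral = 0.166667 * 312.428571 = 52.071429


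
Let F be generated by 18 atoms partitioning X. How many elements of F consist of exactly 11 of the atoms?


Each element of F is a union of some subset of the 18 atoms.
Elements that are unions of exactly 11 atoms correspond to 11-element subsets of the 18 atoms.
Count = C(18, 11) = 18! / (11! * 7!) = 31824.


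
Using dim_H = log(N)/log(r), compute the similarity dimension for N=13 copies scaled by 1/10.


For a self-similar set with N copies scaled by 1/r:
dim_H = log(N)/log(r) = log(13)/log(10)
= 2.564949/2.302585
= 1.113943


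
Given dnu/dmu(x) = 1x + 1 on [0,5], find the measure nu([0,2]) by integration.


nu(A) = integral_A (dnu/dmu) dmu = integral_0^2 (1x + 1) dx
Step 1: Antiderivative F(x) = (1/2)x^2 + 1x
Step 2: F(2) = (1/2)*2^2 + 1*2 = 2 + 2 = 4
Step 3: F(0) = (1/2)*0^2 + 1*0 = 0.0 + 0 = 0.0
Step 4: nu([0,2]) = F(2) - F(0) = 4 - 0.0 = 4


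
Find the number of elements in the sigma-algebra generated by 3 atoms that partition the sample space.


Each element of the sigma-algebra is a union of some subset of the 3 atoms.
The number of such subsets is 2^3 = 8.


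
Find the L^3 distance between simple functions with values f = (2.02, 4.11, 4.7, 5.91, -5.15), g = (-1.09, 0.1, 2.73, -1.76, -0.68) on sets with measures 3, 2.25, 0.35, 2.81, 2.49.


Step 1: Compute differences f_i - g_i:
  2.02 - -1.09 = 3.11
  4.11 - 0.1 = 4.01
  4.7 - 2.73 = 1.97
  5.91 - -1.76 = 7.67
  -5.15 - -0.68 = -4.47
Step 2: Compute |diff|^3 * measure for each set:
  |3.11|^3 * 3 = 30.080231 * 3 = 90.240693
  |4.01|^3 * 2.25 = 64.481201 * 2.25 = 145.082702
  |1.97|^3 * 0.35 = 7.645373 * 0.35 = 2.675881
  |7.67|^3 * 2.81 = 451.217663 * 2.81 = 1267.921633
  |-4.47|^3 * 2.49 = 89.314623 * 2.49 = 222.393411
Step 3: Sum = 1728.31432
Step 4: ||f-g||_3 = (1728.31432)^(1/3) = 12.000728


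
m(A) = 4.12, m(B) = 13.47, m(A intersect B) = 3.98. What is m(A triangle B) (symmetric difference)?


m(A Delta B) = m(A) + m(B) - 2*m(A n B)
= 4.12 + 13.47 - 2*3.98
= 4.12 + 13.47 - 7.96
= 9.63


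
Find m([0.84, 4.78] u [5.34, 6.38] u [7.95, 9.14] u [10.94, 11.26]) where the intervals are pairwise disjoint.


For pairwise disjoint intervals, m(union) = sum of lengths.
= (4.78 - 0.84) + (6.38 - 5.34) + (9.14 - 7.95) + (11.26 - 10.94)
= 3.94 + 1.04 + 1.19 + 0.32
= 6.49


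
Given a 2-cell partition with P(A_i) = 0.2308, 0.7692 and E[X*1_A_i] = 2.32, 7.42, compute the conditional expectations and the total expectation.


For each cell A_i: E[X|A_i] = E[X*1_A_i] / P(A_i)
Step 1: E[X|A_1] = 2.32 / 0.2308 = 10.051993
Step 2: E[X|A_2] = 7.42 / 0.7692 = 9.646386
Verification: E[X] = sum E[X*1_A_i] = 2.32 + 7.42 = 9.74


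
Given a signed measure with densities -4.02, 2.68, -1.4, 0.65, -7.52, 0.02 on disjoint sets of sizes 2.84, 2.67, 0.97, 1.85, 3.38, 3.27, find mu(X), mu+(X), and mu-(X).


Step 1: Compute signed measure on each set:
  Set 1: -4.02 * 2.84 = -11.4168
  Set 2: 2.68 * 2.67 = 7.1556
  Set 3: -1.4 * 0.97 = -1.358
  Set 4: 0.65 * 1.85 = 1.2025
  Set 5: -7.52 * 3.38 = -25.4176
  Set 6: 0.02 * 3.27 = 0.0654
Step 2: Total signed measure = (-11.4168) + (7.1556) + (-1.358) + (1.2025) + (-25.4176) + (0.0654)
     = -29.7689
Step 3: Positive part mu+(X) = sum of positive contributions = 8.4235
Step 4: Negative part mu-(X) = |sum of negative contributions| = 38.1924


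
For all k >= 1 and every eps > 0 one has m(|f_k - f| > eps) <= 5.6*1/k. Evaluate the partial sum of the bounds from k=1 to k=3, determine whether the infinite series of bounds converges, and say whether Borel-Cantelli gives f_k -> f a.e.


Step 1: List the terms 5.6*1/k for k = 1 to 3:
  k=1: 5.6
  k=2: 2.8
  k=3: 1.866667
Step 2: Partial sum = 5.6 + 2.8 + 1.866667
     = 10.266667
Step 3: The full series sum_(k>=1) 5.6*1/k diverges (harmonic series, p = 1; a nonzero constant multiple of a divergent series diverges).
Step 4: The (first) Borel-Cantelli lemma requires a summable sequence of measures, so it does not apply here;
        from this bound alone no conclusion about a.e. convergence can be drawn (convergence in measure still
        gives an a.e.-convergent subsequence, but not a.e. convergence of the whole sequence).
Conclusion: series diverges; Borel-Cantelli is inconclusive about a.e. convergence of f_k.


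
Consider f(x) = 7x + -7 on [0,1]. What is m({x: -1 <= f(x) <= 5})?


f^(-1)([-1, 5]) = {x : -1 <= 7x + -7 <= 5}
Solving: (-1 - -7)/7 <= x <= (5 - -7)/7
= [0.857143, 1.714286]
Intersecting with [0,1]: [0.857143, 1]
Measure = 1 - 0.857143 = 0.142857


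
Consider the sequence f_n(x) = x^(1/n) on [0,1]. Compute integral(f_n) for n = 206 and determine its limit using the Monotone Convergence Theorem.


At n = 206: f_206(x) = x^(1/206).
Step 1: integral(x^(1/206), 0, 1) = [x^(1/206+1) / (1/206+1)] from 0 to 1
     = 1 / (1/206 + 1) = 1 / ((206+1)/206) = 206/(206+1)
     = 206/207 = 0.995169
Step 2: As n -> infinity, f_n(x) = x^(1/n) -> 1 for x in (0,1], and f_n is increasing in n.
By MCT, lim_n integral(f_n) = integral(lim_n f_n) = integral(1, 0, 1) = 1.
Step 3: Verify convergence: 206/207 = 0.995169 -> 1


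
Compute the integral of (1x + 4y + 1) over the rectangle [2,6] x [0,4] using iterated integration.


By Fubini, integrate in x first, then y.
Step 1: Fix y, integrate over x in [2,6]:
  integral(1x + 4y + 1, x=2..6)
  = 1*(6^2 - 2^2)/2 + (4y + 1)*(6 - 2)
  = 16 + (4y + 1)*4
  = 16 + 16y + 4
  = 20 + 16y
Step 2: Integrate over y in [0,4]:
  integral(20 + 16y, y=0..4)
  = 20*4 + 16*(4^2 - 0^2)/2
  = 80 + 128
  = 208


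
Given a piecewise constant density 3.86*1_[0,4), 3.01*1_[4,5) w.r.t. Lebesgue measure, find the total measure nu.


Integrate each piece of the Radon-Nikodym derivative:
Step 1: integral_0^4 3.86 dx = 3.86*(4-0) = 3.86*4 = 15.44
Step 2: integral_4^5 3.01 dx = 3.01*(5-4) = 3.01*1 = 3.01
Total: 15.44 + 3.01 = 18.45


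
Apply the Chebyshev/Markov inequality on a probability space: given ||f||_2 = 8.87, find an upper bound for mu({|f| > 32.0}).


Chebyshev/Markov inequality: mu(|f| > eps) <= (||f||_p / eps)^p
Step 1: ||f||_2 / eps = 8.87 / 32.0 = 0.277187
Step 2: Raise to power p = 2:
  (0.277187)^2 = 0.076833
Step 3: Therefore mu(|f| > 32.0) <= 0.076833


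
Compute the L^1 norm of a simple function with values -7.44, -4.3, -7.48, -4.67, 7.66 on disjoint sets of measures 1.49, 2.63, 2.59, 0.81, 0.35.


Step 1: Compute |f_i|^1 for each value:
  |-7.44|^1 = 7.44
  |-4.3|^1 = 4.3
  |-7.48|^1 = 7.48
  |-4.67|^1 = 4.67
  |7.66|^1 = 7.66
Step 2: Multiply by measures and sum:
  7.44 * 1.49 = 11.0856
  4.3 * 2.63 = 11.309
  7.48 * 2.59 = 19.3732
  4.67 * 0.81 = 3.7827
  7.66 * 0.35 = 2.681
Sum = 11.0856 + 11.309 + 19.3732 + 3.7827 + 2.681 = 48.2315
Step 3: Take the p-th root:
||f||_1 = (48.2315)^(1/1) = 48.2315


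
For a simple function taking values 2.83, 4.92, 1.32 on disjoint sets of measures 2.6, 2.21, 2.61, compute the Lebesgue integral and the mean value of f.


Step 1: Integral = sum(value_i * measure_i)
= 2.83*2.6 + 4.92*2.21 + 1.32*2.61
= 7.358 + 10.8732 + 3.4452
= 21.6764
Step 2: Total measure of domain = 2.6 + 2.21 + 2.61 = 7.42
Step 3: Average value = 21.6764 / 7.42 = 2.921348


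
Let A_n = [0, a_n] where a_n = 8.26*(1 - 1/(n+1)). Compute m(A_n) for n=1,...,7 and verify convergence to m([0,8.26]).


By continuity of measure from below: if A_n increases to A, then m(A_n) -> m(A).
Here A = [0, 8.26], so m(A) = 8.26
Step 1: a_1 = 8.26*(1 - 1/2) = 4.13, m(A_1) = 4.13
Step 2: a_2 = 8.26*(1 - 1/3) = 5.5067, m(A_2) = 5.5067
Step 3: a_3 = 8.26*(1 - 1/4) = 6.195, m(A_3) = 6.195
Step 4: a_4 = 8.26*(1 - 1/5) = 6.608, m(A_4) = 6.608
Step 5: a_5 = 8.26*(1 - 1/6) = 6.8833, m(A_5) = 6.8833
Step 6: a_6 = 8.26*(1 - 1/7) = 7.08, m(A_6) = 7.08
Step 7: a_7 = 8.26*(1 - 1/8) = 7.2275, m(A_7) = 7.2275
Limit: m(A_n) -> m([0,8.26]) = 8.26


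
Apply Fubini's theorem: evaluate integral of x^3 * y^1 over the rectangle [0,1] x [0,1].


By Fubini's theorem, the double integral factors as a product of single integrals:
Step 1: integral_0^1 x^3 dx = [x^4/4] from 0 to 1
     = 1^4/4 = 0.25
Step 2: integral_0^1 y^1 dy = [y^2/2] from 0 to 1
     = 1^2/2 = 0.5
Step 3: Double integral = 0.25 * 0.5 = 0.125


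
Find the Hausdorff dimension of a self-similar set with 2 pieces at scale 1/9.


For a self-similar set with N copies scaled by 1/r:
dim_H = log(N)/log(r) = log(2)/log(9)
= 0.693147/2.197225
= 0.315465


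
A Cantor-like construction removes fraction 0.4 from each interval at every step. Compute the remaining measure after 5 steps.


Step 1: At each step, fraction remaining = 1 - 0.4 = 0.6
Step 2: After 5 steps, measure = (0.6)^5
Step 3: Computing the power step by step:
  After step 1: 0.6
  After step 2: 0.36
  After step 3: 0.216
  After step 4: 0.1296
  After step 5: 0.07776
Result = 0.07776


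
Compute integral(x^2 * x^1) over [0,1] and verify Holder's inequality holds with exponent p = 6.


Step 1: Exact integral of f*g = integral(x^3, 0, 1) = 1/4
     = 0.25
Step 2: Holder bound with p=6, q=1.2:
  ||f||_p = (integral x^12 dx)^(1/6) = (1/13)^(1/6) = 0.652143
  ||g||_q = (integral x^1.2 dx)^(1/1.2) = (1/2.2)^(1/1.2) = 0.518379
Step 3: Holder bound = ||f||_p * ||g||_q = 0.652143 * 0.518379 = 0.338057
Verification: 0.25 <= 0.338057 (Holder holds)


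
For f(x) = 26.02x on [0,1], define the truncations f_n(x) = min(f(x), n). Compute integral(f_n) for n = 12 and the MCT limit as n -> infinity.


f(x) = 26.02x on [0,1]; f_n(x) = min(26.02x, n). At n = 12:
Step 1: f(x) reaches 12 at x = 12/26.02 = 0.461184
Step 2: integral(f_12) = integral(26.02x, 0, 0.461184) + integral(12, 0.461184, 1)
       = 26.02*0.461184^2/2 + 12*(1 - 0.461184)
       = 2.767102 + 6.465796
       = 9.232898
Step 3: As n -> infinity, f_n increases to f, so by MCT integral(f_n) -> integral(f) = 26.02/2 = 13.01.
Convergence: integral(f_12) = 9.232898 -> 13.01 as n -> infinity


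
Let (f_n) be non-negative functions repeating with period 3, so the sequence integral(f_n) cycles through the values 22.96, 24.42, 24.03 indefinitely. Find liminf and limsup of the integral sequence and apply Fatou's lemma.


The sequence (integral(f_n)) is periodic with period 3, repeating the values 22.96, 24.42, 24.03 indefinitely.
Step 1: For a periodic sequence, every tail (a_m, a_(m+1), ...) contains all 3 period values infinitely often.
Step 2: Hence inf of every tail = min of the period values = min(22.96, 24.42, 24.03) = 22.96.
        liminf_n integral(f_n) = sup over m of (inf of tail from m) = 22.96.
Step 3: Similarly sup of every tail = max of the period values = 24.42.
        limsup_n integral(f_n) = 24.42.
Step 4: Fatou's lemma: integral(liminf_n f_n) <= liminf_n integral(f_n) = 22.96.
        So the integral of the pointwise liminf is at most 22.96.


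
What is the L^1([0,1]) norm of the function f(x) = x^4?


Step 1: ||f||_1 = (integral_0^1 |x^4|^1 dx)^(1/1)
     = (integral_0^1 x^4 dx)^(1/1)
Step 2: integral_0^1 x^4 dx = [x^5/(5)] from 0 to 1 = 1^5/5
     = 1/5 = 0.2
Step 3: ||f||_1 = (0.2)^(1/1) = 0.2


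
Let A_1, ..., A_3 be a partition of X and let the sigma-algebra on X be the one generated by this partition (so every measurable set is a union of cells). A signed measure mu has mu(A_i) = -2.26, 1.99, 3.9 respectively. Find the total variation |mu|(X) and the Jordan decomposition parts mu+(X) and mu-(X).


Step 1: Every measurable set is a union of atoms (the cells / points), so a Hahn decomposition is
  obtained by grouping atoms by sign: P = union of atoms with mu > 0, N = union of the remaining atoms.
  Atoms in P (indices): 2, 3;  atoms in N (indices): 1
  Positive values: 1.99, 3.9
  Negative values: -2.26
Step 2: mu+(X) = mu(P) = sum of positive atom values = 5.89
Step 3: mu-(X) = -mu(N) = sum of |negative atom values| = 2.26
Step 4: |mu|(X) = mu+(X) + mu-(X) = 5.89 + 2.26 = 8.15


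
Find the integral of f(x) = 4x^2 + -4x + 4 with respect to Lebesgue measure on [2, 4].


The Lebesgue integral of a Riemann-integrable function agrees with the Riemann integral.
Antiderivative F(x) = (4/3)x^3 + (-4/2)x^2 + 4x
F(4) = (4/3)*4^3 + (-4/2)*4^2 + 4*4
     = (4/3)*64 + (-4/2)*16 + 4*4
     = 85.333333 + -32 + 16
     = 69.333333
F(2) = 10.666667
Integral = F(4) - F(2) = 69.333333 - 10.666667 = 58.666667


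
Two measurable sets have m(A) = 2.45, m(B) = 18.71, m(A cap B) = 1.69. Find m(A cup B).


By inclusion-exclusion: m(A u B) = m(A) + m(B) - m(A n B)
= 2.45 + 18.71 - 1.69
= 19.47


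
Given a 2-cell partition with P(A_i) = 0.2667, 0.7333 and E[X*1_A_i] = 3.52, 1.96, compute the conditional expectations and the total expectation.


For each cell A_i: E[X|A_i] = E[X*1_A_i] / P(A_i)
Step 1: E[X|A_1] = 3.52 / 0.2667 = 13.19835
Step 2: E[X|A_2] = 1.96 / 0.7333 = 2.672849
Verification: E[X] = sum E[X*1_A_i] = 3.52 + 1.96 = 5.48


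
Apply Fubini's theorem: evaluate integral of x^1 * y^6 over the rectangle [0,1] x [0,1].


By Fubini's theorem, the double integral factors as a product of single integrals:
Step 1: integral_0^1 x^1 dx = [x^2/2] from 0 to 1
     = 1^2/2 = 0.5
Step 2: integral_0^1 y^6 dy = [y^7/7] from 0 to 1
     = 1^7/7 = 0.142857
Step 3: Double integral = 0.5 * 0.142857 = 0.071429


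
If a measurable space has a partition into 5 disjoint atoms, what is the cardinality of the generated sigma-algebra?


Each element of the sigma-algebra is a union of some subset of the 5 atoms.
The number of such subsets is 2^5 = 32.


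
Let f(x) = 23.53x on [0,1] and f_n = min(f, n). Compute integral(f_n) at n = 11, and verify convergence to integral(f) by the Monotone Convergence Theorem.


f(x) = 23.53x on [0,1]; f_n(x) = min(23.53x, n). At n = 11:
Step 1: f(x) reaches 11 at x = 11/23.53 = 0.467488
Step 2: integral(f_11) = integral(23.53x, 0, 0.467488) + integral(11, 0.467488, 1)
       = 23.53*0.467488^2/2 + 11*(1 - 0.467488)
       = 2.571186 + 5.857629
       = 8.428814
Step 3: As n -> infinity, f_n increases to f, so by MCT integral(f_n) -> integral(f) = 23.53/2 = 11.765.
Convergence: integral(f_11) = 8.428814 -> 11.765 as n -> infinity


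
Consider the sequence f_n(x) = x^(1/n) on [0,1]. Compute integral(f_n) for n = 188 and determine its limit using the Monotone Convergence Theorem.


At n = 188: f_188(x) = x^(1/188).
Step 1: integral(x^(1/188), 0, 1) = [x^(1/188+1) / (1/188+1)] from 0 to 1
     = 1 / (1/188 + 1) = 1 / ((188+1)/188) = 188/(188+1)
     = 188/189 = 0.994709
Step 2: As n -> infinity, f_n(x) = x^(1/n) -> 1 for x in (0,1], and f_n is increasing in n.
By MCT, lim_n integral(f_n) = integral(lim_n f_n) = integral(1, 0, 1) = 1.
Step 3: Verify convergence: 188/189 = 0.994709 -> 1


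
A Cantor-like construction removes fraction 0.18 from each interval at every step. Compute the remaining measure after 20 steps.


Step 1: At each step, fraction remaining = 1 - 0.18 = 0.82
Step 2: After 20 steps, measure = (0.82)^20
Result = 0.018892


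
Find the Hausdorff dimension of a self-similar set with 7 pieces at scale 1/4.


For a self-similar set with N copies scaled by 1/r:
dim_H = log(N)/log(r) = log(7)/log(4)
= 1.94591/1.386294
= 1.403677


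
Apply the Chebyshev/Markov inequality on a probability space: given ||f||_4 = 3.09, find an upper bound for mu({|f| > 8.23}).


Chebyshev/Markov inequality: mu(|f| > eps) <= (||f||_p / eps)^p
Step 1: ||f||_4 / eps = 3.09 / 8.23 = 0.375456
Step 2: Raise to power p = 4:
  (0.375456)^4 = 0.019872
Step 3: Therefore mu(|f| > 8.23) <= 0.019872


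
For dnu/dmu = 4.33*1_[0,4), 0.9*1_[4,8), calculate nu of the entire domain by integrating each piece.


Integrate each piece of the Radon-Nikodym derivative:
Step 1: integral_0^4 4.33 dx = 4.33*(4-0) = 4.33*4 = 17.32
Step 2: integral_4^8 0.9 dx = 0.9*(8-4) = 0.9*4 = 3.6
Total: 17.32 + 3.6 = 20.92


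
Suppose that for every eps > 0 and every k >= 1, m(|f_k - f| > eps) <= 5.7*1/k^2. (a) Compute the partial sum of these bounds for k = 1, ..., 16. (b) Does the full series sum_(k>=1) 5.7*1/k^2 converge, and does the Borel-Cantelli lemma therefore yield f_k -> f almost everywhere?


Step 1: List the terms 5.7*1/k^2 for k = 1 to 16:
  k=1: 5.7
  k=2: 1.425
  k=3: 0.633333
  k=4: 0.35625
  k=5: 0.228
  k=6: 0.158333
  k=7: 0.116327
  k=8: 0.089063
  k=9: 0.07037
  k=10: 0.057
  k=11: 0.047107
  k=12: 0.039583
  k=13: 0.033728
  k=14: 0.029082
  k=15: 0.025333
  k=16: 0.022266
Step 2: Partial sum = 5.7 + 1.425 + 0.633333 + 0.35625 + 0.228 + 0.158333 + 0.116327 + 0.089063 + 0.07037 + 0.057 + 0.047107 + 0.039583 + 0.033728 + 0.029082 + 0.025333 + 0.022266
     = 9.030775
Step 3: The full series sum_(k>=1) 5.7*1/k^2 converges (p-series with p = 2 > 1; a constant multiple of a convergent series converges).
Step 4: Fix eps > 0. Since sum_k m(|f_k - f| > eps) < infinity, the Borel-Cantelli lemma gives
        m(limsup_k {|f_k - f| > eps}) = 0, i.e. for a.e. x, |f_k(x) - f(x)| <= eps for all large k.
        Applying this with eps = 1/j for j = 1, 2, ... and intersecting the countably many full-measure sets,
        for a.e. x we get limsup_k |f_k(x) - f(x)| <= 1/j for every j, hence f_k -> f almost everywhere.
Conclusion: series converges; Borel-Cantelli yields f_k -> f a.e.


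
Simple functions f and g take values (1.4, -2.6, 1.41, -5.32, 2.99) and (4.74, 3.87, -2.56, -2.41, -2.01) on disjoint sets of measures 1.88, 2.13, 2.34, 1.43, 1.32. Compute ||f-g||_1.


Step 1: Compute differences f_i - g_i:
  1.4 - 4.74 = -3.34
  -2.6 - 3.87 = -6.47
  1.41 - -2.56 = 3.97
  -5.32 - -2.41 = -2.91
  2.99 - -2.01 = 5
Step 2: Compute |diff|^1 * measure for each set:
  |-3.34|^1 * 1.88 = 3.34 * 1.88 = 6.2792
  |-6.47|^1 * 2.13 = 6.47 * 2.13 = 13.7811
  |3.97|^1 * 2.34 = 3.97 * 2.34 = 9.2898
  |-2.91|^1 * 1.43 = 2.91 * 1.43 = 4.1613
  |5|^1 * 1.32 = 5 * 1.32 = 6.6
Step 3: Sum = 40.1114
Step 4: ||f-g||_1 = (40.1114)^(1/1) = 40.1114


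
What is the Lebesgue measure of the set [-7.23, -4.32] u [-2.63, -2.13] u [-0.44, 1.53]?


For pairwise disjoint intervals, m(union) = sum of lengths.
= (-4.32 - -7.23) + (-2.13 - -2.63) + (1.53 - -0.44)
= 2.91 + 0.5 + 1.97
= 5.38


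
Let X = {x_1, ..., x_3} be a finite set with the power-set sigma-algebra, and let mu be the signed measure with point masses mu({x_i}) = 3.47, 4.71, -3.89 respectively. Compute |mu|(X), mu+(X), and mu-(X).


Step 1: Every measurable set is a union of atoms (the cells / points), so a Hahn decomposition is
  obtained by grouping atoms by sign: P = union of atoms with mu > 0, N = union of the remaining atoms.
  Atoms in P (indices): 1, 2;  atoms in N (indices): 3
  Positive values: 3.47, 4.71
  Negative values: -3.89
Step 2: mu+(X) = mu(P) = sum of positive atom values = 8.18
Step 3: mu-(X) = -mu(N) = sum of |negative atom values| = 3.89
Step 4: |mu|(X) = mu+(X) + mu-(X) = 8.18 + 3.89 = 12.07


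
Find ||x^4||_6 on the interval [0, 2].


Step 1: ||f||_6 = (integral_0^2 |x^4|^6 dx)^(1/6)
     = (integral_0^2 x^24 dx)^(1/6)
Step 2: integral_0^2 x^24 dx = [x^25/(25)] from 0 to 2 = 2^25/25
     = 33554432/25 = 1.342177e+06
Step 3: ||f||_6 = (1.342177e+06)^(1/6) = 10.502717


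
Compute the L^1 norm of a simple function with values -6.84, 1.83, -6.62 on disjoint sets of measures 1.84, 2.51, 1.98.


Step 1: Compute |f_i|^1 for each value:
  |-6.84|^1 = 6.84
  |1.83|^1 = 1.83
  |-6.62|^1 = 6.62
Step 2: Multiply by measures and sum:
  6.84 * 1.84 = 12.5856
  1.83 * 2.51 = 4.5933
  6.62 * 1.98 = 13.1076
Sum = 12.5856 + 4.5933 + 13.1076 = 30.2865
Step 3: Take the p-th root:
||f||_1 = (30.2865)^(1/1) = 30.2865


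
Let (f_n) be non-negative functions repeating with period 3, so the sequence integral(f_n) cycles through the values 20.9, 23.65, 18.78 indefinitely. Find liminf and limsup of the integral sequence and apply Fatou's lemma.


The sequence (integral(f_n)) is periodic with period 3, repeating the values 20.9, 23.65, 18.78 indefinitely.
Step 1: For a periodic sequence, every tail (a_m, a_(m+1), ...) contains all 3 period values infinitely often.
Step 2: Hence inf of every tail = min of the period values = min(20.9, 23.65, 18.78) = 18.78.
        liminf_n integral(f_n) = sup over m of (inf of tail from m) = 18.78.
Step 3: Similarly sup of every tail = max of the period values = 23.65.
        limsup_n integral(f_n) = 23.65.
Step 4: Fatou's lemma: integral(liminf_n f_n) <= liminf_n integral(f_n) = 18.78.
        So the integral of the pointwise liminf is at most 18.78.


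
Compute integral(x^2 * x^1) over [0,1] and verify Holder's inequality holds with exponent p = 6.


Step 1: Exact integral of f*g = integral(x^3, 0, 1) = 1/4
     = 0.25
Step 2: Holder bound with p=6, q=1.2:
  ||f||_p = (integral x^12 dx)^(1/6) = (1/13)^(1/6) = 0.652143
  ||g||_q = (integral x^1.2 dx)^(1/1.2) = (1/2.2)^(1/1.2) = 0.518379
Step 3: Holder bound = ||f||_p * ||g||_q = 0.652143 * 0.518379 = 0.338057
Verification: 0.25 <= 0.338057 (Holder holds)


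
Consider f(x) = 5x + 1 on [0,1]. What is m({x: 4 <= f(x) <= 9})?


f^(-1)([4, 9]) = {x : 4 <= 5x + 1 <= 9}
Solving: (4 - 1)/5 <= x <= (9 - 1)/5
= [0.6, 1.6]
Intersecting with [0,1]: [0.6, 1]
Measure = 1 - 0.6 = 0.4


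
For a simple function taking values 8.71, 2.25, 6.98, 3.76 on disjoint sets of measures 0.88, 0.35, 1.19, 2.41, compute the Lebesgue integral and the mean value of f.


Step 1: Integral = sum(value_i * measure_i)
= 8.71*0.88 + 2.25*0.35 + 6.98*1.19 + 3.76*2.41
= 7.6648 + 0.7875 + 8.3062 + 9.0616
= 25.8201
Step 2: Total measure of domain = 0.88 + 0.35 + 1.19 + 2.41 = 4.83
Step 3: Average value = 25.8201 / 4.83 = 5.345776


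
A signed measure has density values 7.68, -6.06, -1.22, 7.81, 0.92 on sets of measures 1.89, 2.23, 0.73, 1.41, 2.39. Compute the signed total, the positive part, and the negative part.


Step 1: Compute signed measure on each set:
  Set 1: 7.68 * 1.89 = 14.5152
  Set 2: -6.06 * 2.23 = -13.5138
  Set 3: -1.22 * 0.73 = -0.8906
  Set 4: 7.81 * 1.41 = 11.0121
  Set 5: 0.92 * 2.39 = 2.1988
Step 2: Total signed measure = (14.5152) + (-13.5138) + (-0.8906) + (11.0121) + (2.1988)
     = 13.3217
Step 3: Positive part mu+(X) = sum of positive contributions = 27.7261
Step 4: Negative part mu-(X) = |sum of negative contributions| = 14.4044


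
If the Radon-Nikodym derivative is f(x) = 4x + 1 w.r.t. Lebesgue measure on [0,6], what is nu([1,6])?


nu(A) = integral_A (dnu/dmu) dmu = integral_1^6 (4x + 1) dx
Step 1: Antiderivative F(x) = (4/2)x^2 + 1x
Step 2: F(6) = (4/2)*6^2 + 1*6 = 72 + 6 = 78
Step 3: F(1) = (4/2)*1^2 + 1*1 = 2 + 1 = 3
Step 4: nu([1,6]) = F(6) - F(1) = 78 - 3 = 75
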